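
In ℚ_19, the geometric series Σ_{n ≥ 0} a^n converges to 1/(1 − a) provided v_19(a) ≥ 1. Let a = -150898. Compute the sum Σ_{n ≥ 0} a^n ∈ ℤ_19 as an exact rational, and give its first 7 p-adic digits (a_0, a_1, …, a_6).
Σ a^n = 1/(1 − a) = 1/150899;  first 7 digits = (1, 0, 0, 16, 17, 18, 8)

v_19(a) = 3 ≥ 1, so the series converges in ℤ_19 to 1/(1 − a) = 1/(1 − (-150898)) = 1/150899. Expand this rational in ℤ_19: compute digits iteratively via d_i = x_i mod 19, x_{i+1} = (x_i − d_i)/19. The first 7 digits are (1, 0, 0, 16, 17, 18, 8).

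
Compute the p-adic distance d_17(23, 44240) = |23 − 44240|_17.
d_17(23, 44240) = 1/4913

Step 1 — x − y = 23 − 44240 = -44217. Step 2 — v_17(-44217) = 3 (factor: -44217 = −(17^3 · 9); the sign does not affect v_p). Step 3 — |x − y|_17 = 17^{-3} = 1/4913.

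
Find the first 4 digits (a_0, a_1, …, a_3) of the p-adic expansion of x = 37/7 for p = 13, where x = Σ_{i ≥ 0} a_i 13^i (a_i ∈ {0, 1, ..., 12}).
(a_0, …, a_3) = (9, 9, 3, 9)

v_13(37/7) = 0 (numerator and denominator both coprime to 13), so x ∈ ℤ_13^×. Compute digits iteratively via a_i = x_i mod 13, x_{i+1} = (x_i − a_i)/13, with x_0 = x:
  x_0 = 37/7;  a_0 = 9;  x_1 = (x_0 − 9)/13 = -2/7
  x_1 = -2/7;  a_1 = 9;  x_2 = (x_1 − 9)/13 = -5/7
  x_2 = -5/7;  a_2 = 3;  x_3 = (x_2 − 3)/13 = -2/7
  x_3 = -2/7;  a_3 = 9;  x_4 = (x_3 − 9)/13 = -5/7
Digits: (9, 9, 3, 9).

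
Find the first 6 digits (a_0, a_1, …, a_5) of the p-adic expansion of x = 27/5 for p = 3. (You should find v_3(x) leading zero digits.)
(a_0, …, a_5) = (0, 0, 0, 2, 0, 1)

v_3(27/5) = 3, so a_0 = ... = a_2 = 0. Factor out: x = 3^3 · u with u = 1/5 a unit in ℤ_3. Expand u iteratively via a_{v+i} = u_i mod 3, u_{i+1} = (u_i − a_{v+i})/3:
  u_0 = 1/5;  a_3 = 2;  u_1 = (u_0 − 2)/3 = -3/5
  u_1 = -3/5;  a_4 = 0;  u_2 = (u_1 − 0)/3 = -1/5
  u_2 = -1/5;  a_5 = 1;  u_3 = (u_2 − 1)/3 = -2/5
Digits: (0, 0, 0, 2, 0, 1).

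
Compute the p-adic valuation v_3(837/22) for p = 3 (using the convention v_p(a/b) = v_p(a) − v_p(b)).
v_3(837/22) = 3

Factor powers of 3 from the numerator and denominator of the reduced fraction: 837 = 3^3 · 31 and 22 = 3^0 · 22. Apply v_p(a/b) = v_p(a) − v_p(b): v_3(837/22) = 3 − 0 = 3.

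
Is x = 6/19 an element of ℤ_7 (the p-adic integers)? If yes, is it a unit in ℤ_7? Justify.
x ∈ ℤ_7^× (unit); v_7(x) = 0

ℤ_7 = {x ∈ ℚ_7 : v_7(x) ≥ 0} and ℤ_7^× = {x ∈ ℤ_7 : v_7(x) = 0}. Here v_7(6/19) = v_7(num) − v_7(den) = 0; compare against these criteria.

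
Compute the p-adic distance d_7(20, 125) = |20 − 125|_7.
d_7(20, 125) = 1/7

Step 1 — x − y = 20 − 125 = -105. Step 2 — v_7(-105) = 1 (factor: -105 = −(7^1 · 15); the sign does not affect v_p). Step 3 — |x − y|_7 = 7^{-1} = 1/7.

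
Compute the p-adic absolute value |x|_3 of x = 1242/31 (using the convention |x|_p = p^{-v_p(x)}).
|1242/31|_3 = 1/27

Step 1 — compute v_3(x) by factoring powers of 3 out of the numerator and denominator: v_3(1242/31) = 3. Step 2 — apply |x|_p = p^{-v_p(x)} = 3^{-3} = 1/27.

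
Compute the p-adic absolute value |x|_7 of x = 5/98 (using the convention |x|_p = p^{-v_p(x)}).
|5/98|_7 = 49

Step 1 — compute v_7(x) by factoring powers of 7 out of the numerator and denominator: v_7(5/98) = -2. Step 2 — apply |x|_p = p^{-v_p(x)} = 7^{2} = 49.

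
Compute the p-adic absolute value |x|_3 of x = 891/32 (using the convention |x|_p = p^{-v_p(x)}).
|891/32|_3 = 1/81

Step 1 — compute v_3(x) by factoring powers of 3 out of the numerator and denominator: v_3(891/32) = 4. Step 2 — apply |x|_p = p^{-v_p(x)} = 3^{-4} = 1/81.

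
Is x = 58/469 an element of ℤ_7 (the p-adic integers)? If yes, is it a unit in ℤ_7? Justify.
x ∉ ℤ_7 (v_7(x) = -1 < 0)

ℤ_7 = {x ∈ ℚ_7 : v_7(x) ≥ 0} and ℤ_7^× = {x ∈ ℤ_7 : v_7(x) = 0}. Here v_7(58/469) = v_7(num) − v_7(den) = -1; compare against these criteria.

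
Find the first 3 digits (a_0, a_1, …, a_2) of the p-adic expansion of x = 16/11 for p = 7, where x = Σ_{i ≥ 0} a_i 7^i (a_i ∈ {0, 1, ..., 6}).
(a_0, …, a_2) = (4, 6, 1)

v_7(16/11) = 0 (numerator and denominator both coprime to 7), so x ∈ ℤ_7^×. Compute digits iteratively via a_i = x_i mod 7, x_{i+1} = (x_i − a_i)/7, with x_0 = x:
  x_0 = 16/11;  a_0 = 4;  x_1 = (x_0 − 4)/7 = -4/11
  x_1 = -4/11;  a_1 = 6;  x_2 = (x_1 − 6)/7 = -10/11
  x_2 = -10/11;  a_2 = 1;  x_3 = (x_2 − 1)/7 = -3/11
Digits: (4, 6, 1).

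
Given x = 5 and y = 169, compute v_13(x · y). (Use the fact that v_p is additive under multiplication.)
v_13(845) = 2

v_p(x) = 0 (factor: 5 = 13^0 · 5); v_p(y) = 2 (factor: 169 = 13^2 · 1). Additivity: v_p(xy) = v_p(x) + v_p(y) = 0 + 2 = 2. (Direct check: xy = 845 = 13^2 · (5).)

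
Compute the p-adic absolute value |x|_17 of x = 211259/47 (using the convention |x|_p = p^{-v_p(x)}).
|211259/47|_17 = 1/4913

Step 1 — compute v_17(x) by factoring powers of 17 out of the numerator and denominator: v_17(211259/47) = 3. Step 2 — apply |x|_p = p^{-v_p(x)} = 17^{-3} = 1/4913.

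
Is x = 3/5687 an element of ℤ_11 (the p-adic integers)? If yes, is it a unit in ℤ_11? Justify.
x ∉ ℤ_11 (v_11(x) = -2 < 0)

ℤ_11 = {x ∈ ℚ_11 : v_11(x) ≥ 0} and ℤ_11^× = {x ∈ ℤ_11 : v_11(x) = 0}. Here v_11(3/5687) = v_11(num) − v_11(den) = -2; compare against these criteria.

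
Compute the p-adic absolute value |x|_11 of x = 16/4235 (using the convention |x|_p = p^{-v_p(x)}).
|16/4235|_11 = 121

Step 1 — compute v_11(x) by factoring powers of 11 out of the numerator and denominator: v_11(16/4235) = -2. Step 2 — apply |x|_p = p^{-v_p(x)} = 11^{2} = 121.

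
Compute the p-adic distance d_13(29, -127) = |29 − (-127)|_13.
d_13(29, -127) = 1/13

Step 1 — x − y = 29 − (-127) = 156. Step 2 — v_13(156) = 1 (factor: 156 = (13^1 · 12); the sign does not affect v_p). Step 3 — |x − y|_13 = 13^{-1} = 1/13.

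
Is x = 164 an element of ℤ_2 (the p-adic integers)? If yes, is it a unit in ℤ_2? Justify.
x ∈ ℤ_2 but not a unit; v_2(x) = 2 > 0

ℤ_2 = {x ∈ ℚ_2 : v_2(x) ≥ 0} and ℤ_2^× = {x ∈ ℤ_2 : v_2(x) = 0}. Here v_2(164) = v_2(num) − v_2(den) = 2; compare against these criteria.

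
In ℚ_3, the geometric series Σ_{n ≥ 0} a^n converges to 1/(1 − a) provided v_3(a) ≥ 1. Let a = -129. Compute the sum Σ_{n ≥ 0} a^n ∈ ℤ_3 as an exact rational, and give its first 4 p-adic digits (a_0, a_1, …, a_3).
Σ a^n = 1/(1 − a) = 1/130;  first 4 digits = (1, 2, 1, 1)

v_3(a) = 1 ≥ 1, so the series converges in ℤ_3 to 1/(1 − a) = 1/(1 − (-129)) = 1/130. Expand this rational in ℤ_3: compute digits iteratively via d_i = x_i mod 3, x_{i+1} = (x_i − d_i)/3. The first 4 digits are (1, 2, 1, 1).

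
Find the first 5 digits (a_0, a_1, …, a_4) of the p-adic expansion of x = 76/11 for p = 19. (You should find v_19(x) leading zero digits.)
(a_0, …, a_4) = (0, 9, 3, 5, 17)

v_19(76/11) = 1, so a_0 = ... = a_0 = 0. Factor out: x = 19^1 · u with u = 4/11 a unit in ℤ_19. Expand u iteratively via a_{v+i} = u_i mod 19, u_{i+1} = (u_i − a_{v+i})/19:
  u_0 = 4/11;  a_1 = 9;  u_1 = (u_0 − 9)/19 = -5/11
  u_1 = -5/11;  a_2 = 3;  u_2 = (u_1 − 3)/19 = -2/11
  u_2 = -2/11;  a_3 = 5;  u_3 = (u_2 − 5)/19 = -3/11
  u_3 = -3/11;  a_4 = 17;  u_4 = (u_3 − 17)/19 = -10/11
Digits: (0, 9, 3, 5, 17).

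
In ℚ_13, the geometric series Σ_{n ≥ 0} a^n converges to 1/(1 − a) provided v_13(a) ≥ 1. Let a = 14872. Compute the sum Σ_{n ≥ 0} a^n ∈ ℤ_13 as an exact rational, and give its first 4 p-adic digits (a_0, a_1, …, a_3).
Σ a^n = 1/(1 − a) = -1/14871;  first 4 digits = (1, 0, 10, 6)

v_13(a) = 2 ≥ 1, so the series converges in ℤ_13 to 1/(1 − a) = 1/(1 − 14872) = -1/14871. Expand this rational in ℤ_13: compute digits iteratively via d_i = x_i mod 13, x_{i+1} = (x_i − d_i)/13. The first 4 digits are (1, 0, 10, 6).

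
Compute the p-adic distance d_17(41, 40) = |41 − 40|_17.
d_17(41, 40) = 1

Step 1 — x − y = 41 − 40 = 1. Step 2 — v_17(1) = 0 (factor: 1 = (17^0 · 1); the sign does not affect v_p). Step 3 — |x − y|_17 = 17^{0} = 1.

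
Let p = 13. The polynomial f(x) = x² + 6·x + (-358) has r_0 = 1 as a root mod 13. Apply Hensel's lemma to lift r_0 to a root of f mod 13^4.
r_3 = 6657 (mod 28561)

Hensel: r_{i+1} = r_i − f(r_i)·(f′(r_i))^{-1} mod 13^{i+2}, f′(x) = 2x + 6. Iterate:
  r_0 = 1 (mod 13)
  r_1 = 66 (mod 169)
  r_2 = 66 (mod 2197)
  r_3 = 6657 (mod 28561)
Final: r = 6657 satisfies f(r) ≡ 0 mod 13^4.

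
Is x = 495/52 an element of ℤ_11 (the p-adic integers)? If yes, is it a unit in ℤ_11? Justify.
x ∈ ℤ_11 but not a unit; v_11(x) = 1 > 0

ℤ_11 = {x ∈ ℚ_11 : v_11(x) ≥ 0} and ℤ_11^× = {x ∈ ℤ_11 : v_11(x) = 0}. Here v_11(495/52) = v_11(num) − v_11(den) = 1; compare against these criteria.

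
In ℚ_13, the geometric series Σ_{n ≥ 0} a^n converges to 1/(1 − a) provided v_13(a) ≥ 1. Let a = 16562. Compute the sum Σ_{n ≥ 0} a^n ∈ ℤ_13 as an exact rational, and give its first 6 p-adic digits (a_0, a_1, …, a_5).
Σ a^n = 1/(1 − a) = -1/16561;  first 6 digits = (1, 0, 7, 7, 10, 10)

v_13(a) = 2 ≥ 1, so the series converges in ℤ_13 to 1/(1 − a) = 1/(1 − 16562) = -1/16561. Expand this rational in ℤ_13: compute digits iteratively via d_i = x_i mod 13, x_{i+1} = (x_i − d_i)/13. The first 6 digits are (1, 0, 7, 7, 10, 10).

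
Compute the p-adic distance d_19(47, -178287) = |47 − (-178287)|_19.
d_19(47, -178287) = 1/6859

Step 1 — x − y = 47 − (-178287) = 178334. Step 2 — v_19(178334) = 3 (factor: 178334 = (19^3 · 26); the sign does not affect v_p). Step 3 — |x − y|_19 = 19^{-3} = 1/6859.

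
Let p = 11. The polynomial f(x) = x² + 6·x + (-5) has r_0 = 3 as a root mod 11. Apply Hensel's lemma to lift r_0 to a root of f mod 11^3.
r_2 = 1070 (mod 1331)

Hensel: r_{i+1} = r_i − f(r_i)·(f′(r_i))^{-1} mod 11^{i+2}, f′(x) = 2x + 6. Iterate:
  r_0 = 3 (mod 11)
  r_1 = 102 (mod 121)
  r_2 = 1070 (mod 1331)
Final: r = 1070 satisfies f(r) ≡ 0 mod 11^3.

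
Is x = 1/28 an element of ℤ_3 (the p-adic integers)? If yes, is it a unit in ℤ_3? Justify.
x ∈ ℤ_3^× (unit); v_3(x) = 0

ℤ_3 = {x ∈ ℚ_3 : v_3(x) ≥ 0} and ℤ_3^× = {x ∈ ℤ_3 : v_3(x) = 0}. Here v_3(1/28) = v_3(num) − v_3(den) = 0; compare against these criteria.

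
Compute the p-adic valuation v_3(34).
v_3(34) = 0

v_3(n) is the largest exponent k such that 3^k divides n. Factor out: 34 = 3^0 · 34. (Sign doesn't affect v_p.) So v_3(34) = 0.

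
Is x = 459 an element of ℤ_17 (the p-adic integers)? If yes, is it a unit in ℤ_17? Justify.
x ∈ ℤ_17 but not a unit; v_17(x) = 1 > 0

ℤ_17 = {x ∈ ℚ_17 : v_17(x) ≥ 0} and ℤ_17^× = {x ∈ ℤ_17 : v_17(x) = 0}. Here v_17(459) = v_17(num) − v_17(den) = 1; compare against these criteria.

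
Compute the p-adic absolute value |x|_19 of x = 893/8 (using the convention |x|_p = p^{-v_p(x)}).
|893/8|_19 = 1/19

Step 1 — compute v_19(x) by factoring powers of 19 out of the numerator and denominator: v_19(893/8) = 1. Step 2 — apply |x|_p = p^{-v_p(x)} = 19^{-1} = 1/19.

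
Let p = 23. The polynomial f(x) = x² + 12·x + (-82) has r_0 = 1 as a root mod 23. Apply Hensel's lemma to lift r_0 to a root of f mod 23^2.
r_1 = 346 (mod 529)

Hensel: r_{i+1} = r_i − f(r_i)·(f′(r_i))^{-1} mod 23^{i+2}, f′(x) = 2x + 12. Iterate:
  r_0 = 1 (mod 23)
  r_1 = 346 (mod 529)
Final: r = 346 satisfies f(r) ≡ 0 mod 23^2.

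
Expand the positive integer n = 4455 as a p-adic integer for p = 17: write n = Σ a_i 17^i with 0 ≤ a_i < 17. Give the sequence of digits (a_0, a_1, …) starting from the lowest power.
(a_0, a_1, …) = (1, 7, 15)

Repeated division by 17 gives the digits low-to-high: 4455 = 1 + 7·17^1 + 15·17^2. Digit sequence: (1, 7, 15).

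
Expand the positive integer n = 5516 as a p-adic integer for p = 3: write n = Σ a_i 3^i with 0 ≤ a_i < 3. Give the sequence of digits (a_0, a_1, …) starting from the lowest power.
(a_0, a_1, …) = (2, 2, 0, 0, 2, 1, 1, 2)

Repeated division by 3 gives the digits low-to-high: 5516 = 2 + 2·3^1 + 2·3^4 + 1·3^5 + 1·3^6 + 2·3^7. Digit sequence: (2, 2, 0, 0, 2, 1, 1, 2).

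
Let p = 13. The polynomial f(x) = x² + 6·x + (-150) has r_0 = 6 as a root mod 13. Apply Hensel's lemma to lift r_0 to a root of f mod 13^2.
r_1 = 123 (mod 169)

Hensel: r_{i+1} = r_i − f(r_i)·(f′(r_i))^{-1} mod 13^{i+2}, f′(x) = 2x + 6. Iterate:
  r_0 = 6 (mod 13)
  r_1 = 123 (mod 169)
Final: r = 123 satisfies f(r) ≡ 0 mod 13^2.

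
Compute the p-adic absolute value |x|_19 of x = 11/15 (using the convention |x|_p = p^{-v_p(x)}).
|11/15|_19 = 1

Step 1 — compute v_19(x) by factoring powers of 19 out of the numerator and denominator: v_19(11/15) = 0. Step 2 — apply |x|_p = p^{-v_p(x)} = 19^{0} = 1.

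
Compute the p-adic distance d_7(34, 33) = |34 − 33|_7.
d_7(34, 33) = 1

Step 1 — x − y = 34 − 33 = 1. Step 2 — v_7(1) = 0 (factor: 1 = (7^0 · 1); the sign does not affect v_p). Step 3 — |x − y|_7 = 7^{0} = 1.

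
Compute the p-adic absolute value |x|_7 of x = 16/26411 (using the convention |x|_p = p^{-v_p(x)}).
|16/26411|_7 = 2401

Step 1 — compute v_7(x) by factoring powers of 7 out of the numerator and denominator: v_7(16/26411) = -4. Step 2 — apply |x|_p = p^{-v_p(x)} = 7^{4} = 2401.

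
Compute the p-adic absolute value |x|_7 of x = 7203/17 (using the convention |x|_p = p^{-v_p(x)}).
|7203/17|_7 = 1/2401

Step 1 — compute v_7(x) by factoring powers of 7 out of the numerator and denominator: v_7(7203/17) = 4. Step 2 — apply |x|_p = p^{-v_p(x)} = 7^{-4} = 1/2401.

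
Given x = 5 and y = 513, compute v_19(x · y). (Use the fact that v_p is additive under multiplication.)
v_19(2565) = 1

v_p(x) = 0 (factor: 5 = 19^0 · 5); v_p(y) = 1 (factor: 513 = 19^1 · 27). Additivity: v_p(xy) = v_p(x) + v_p(y) = 0 + 1 = 1. (Direct check: xy = 2565 = 19^1 · (135).)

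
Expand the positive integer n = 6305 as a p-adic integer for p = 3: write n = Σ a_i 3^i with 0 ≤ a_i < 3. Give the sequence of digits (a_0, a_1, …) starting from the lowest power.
(a_0, a_1, …) = (2, 1, 1, 2, 2, 1, 2, 2)

Repeated division by 3 gives the digits low-to-high: 6305 = 2 + 1·3^1 + 1·3^2 + 2·3^3 + 2·3^4 + 1·3^5 + 2·3^6 + 2·3^7. Digit sequence: (2, 1, 1, 2, 2, 1, 2, 2).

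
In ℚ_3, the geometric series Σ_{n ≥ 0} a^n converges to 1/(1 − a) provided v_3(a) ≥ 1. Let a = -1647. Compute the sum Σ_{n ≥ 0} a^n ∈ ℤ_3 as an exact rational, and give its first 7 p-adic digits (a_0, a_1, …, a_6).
Σ a^n = 1/(1 − a) = 1/1648;  first 7 digits = (1, 0, 0, 2, 0, 2, 1)

v_3(a) = 3 ≥ 1, so the series converges in ℤ_3 to 1/(1 − a) = 1/(1 − (-1647)) = 1/1648. Expand this rational in ℤ_3: compute digits iteratively via d_i = x_i mod 3, x_{i+1} = (x_i − d_i)/3. The first 7 digits are (1, 0, 0, 2, 0, 2, 1).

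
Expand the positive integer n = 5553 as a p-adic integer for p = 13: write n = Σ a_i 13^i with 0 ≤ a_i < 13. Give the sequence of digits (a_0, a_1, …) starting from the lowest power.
(a_0, a_1, …) = (2, 11, 6, 2)

Repeated division by 13 gives the digits low-to-high: 5553 = 2 + 11·13^1 + 6·13^2 + 2·13^3. Digit sequence: (2, 11, 6, 2).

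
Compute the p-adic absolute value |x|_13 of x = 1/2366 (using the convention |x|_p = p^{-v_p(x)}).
|1/2366|_13 = 169

Step 1 — compute v_13(x) by factoring powers of 13 out of the numerator and denominator: v_13(1/2366) = -2. Step 2 — apply |x|_p = p^{-v_p(x)} = 13^{2} = 169.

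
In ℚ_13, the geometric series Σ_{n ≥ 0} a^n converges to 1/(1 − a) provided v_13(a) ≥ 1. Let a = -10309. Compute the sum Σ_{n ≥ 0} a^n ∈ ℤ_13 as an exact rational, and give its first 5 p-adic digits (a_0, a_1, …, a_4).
Σ a^n = 1/(1 − a) = 1/10310;  first 5 digits = (1, 0, 4, 8, 2)

v_13(a) = 2 ≥ 1, so the series converges in ℤ_13 to 1/(1 − a) = 1/(1 − (-10309)) = 1/10310. Expand this rational in ℤ_13: compute digits iteratively via d_i = x_i mod 13, x_{i+1} = (x_i − d_i)/13. The first 5 digits are (1, 0, 4, 8, 2).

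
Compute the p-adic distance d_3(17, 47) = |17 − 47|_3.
d_3(17, 47) = 1/3

Step 1 — x − y = 17 − 47 = -30. Step 2 — v_3(-30) = 1 (factor: -30 = −(3^1 · 10); the sign does not affect v_p). Step 3 — |x − y|_3 = 3^{-1} = 1/3.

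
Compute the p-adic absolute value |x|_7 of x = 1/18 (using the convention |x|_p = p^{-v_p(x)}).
|1/18|_7 = 1

Step 1 — compute v_7(x) by factoring powers of 7 out of the numerator and denominator: v_7(1/18) = 0. Step 2 — apply |x|_p = p^{-v_p(x)} = 7^{0} = 1.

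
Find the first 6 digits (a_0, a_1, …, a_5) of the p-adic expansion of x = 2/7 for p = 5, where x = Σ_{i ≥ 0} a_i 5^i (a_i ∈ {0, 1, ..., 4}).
(a_0, …, a_5) = (1, 2, 1, 4, 2, 3)

v_5(2/7) = 0 (numerator and denominator both coprime to 5), so x ∈ ℤ_5^×. Compute digits iteratively via a_i = x_i mod 5, x_{i+1} = (x_i − a_i)/5, with x_0 = x:
  x_0 = 2/7;  a_0 = 1;  x_1 = (x_0 − 1)/5 = -1/7
  x_1 = -1/7;  a_1 = 2;  x_2 = (x_1 − 2)/5 = -3/7
  x_2 = -3/7;  a_2 = 1;  x_3 = (x_2 − 1)/5 = -2/7
  x_3 = -2/7;  a_3 = 4;  x_4 = (x_3 − 4)/5 = -6/7
  x_4 = -6/7;  a_4 = 2;  x_5 = (x_4 − 2)/5 = -4/7
  x_5 = -4/7;  a_5 = 3;  x_6 = (x_5 − 3)/5 = -5/7
Digits: (1, 2, 1, 4, 2, 3).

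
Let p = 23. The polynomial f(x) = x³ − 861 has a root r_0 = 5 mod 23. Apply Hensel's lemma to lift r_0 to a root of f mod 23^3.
r_2 = 304 (mod 12167)

Hensel: r_{i+1} = r_i − f(r_i)/f′(r_i) mod 23^{i+2}, where f′(x) = 3x². Iterate:
  r_0 = 5 (mod 23)
  r_1 = 304 (mod 529)
  r_2 = 304 (mod 12167)
Final: r = 304 with f(r) ≡ 0 mod 23^3.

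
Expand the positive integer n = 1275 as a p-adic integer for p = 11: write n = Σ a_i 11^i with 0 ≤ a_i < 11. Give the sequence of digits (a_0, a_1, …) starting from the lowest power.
(a_0, a_1, …) = (10, 5, 10)

Repeated division by 11 gives the digits low-to-high: 1275 = 10 + 5·11^1 + 10·11^2. Digit sequence: (10, 5, 10).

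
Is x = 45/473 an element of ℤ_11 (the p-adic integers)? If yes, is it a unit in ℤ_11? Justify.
x ∉ ℤ_11 (v_11(x) = -1 < 0)

ℤ_11 = {x ∈ ℚ_11 : v_11(x) ≥ 0} and ℤ_11^× = {x ∈ ℤ_11 : v_11(x) = 0}. Here v_11(45/473) = v_11(num) − v_11(den) = -1; compare against these criteria.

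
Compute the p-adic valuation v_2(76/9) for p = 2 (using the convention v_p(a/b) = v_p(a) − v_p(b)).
v_2(76/9) = 2

Factor powers of 2 from the numerator and denominator of the reduced fraction: 76 = 2^2 · 19 and 9 = 2^0 · 9. Apply v_p(a/b) = v_p(a) − v_p(b): v_2(76/9) = 2 − 0 = 2.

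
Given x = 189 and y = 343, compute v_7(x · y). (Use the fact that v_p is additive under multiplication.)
v_7(64827) = 4

v_p(x) = 1 (factor: 189 = 7^1 · 27); v_p(y) = 3 (factor: 343 = 7^3 · 1). Additivity: v_p(xy) = v_p(x) + v_p(y) = 1 + 3 = 4. (Direct check: xy = 64827 = 7^4 · (27).)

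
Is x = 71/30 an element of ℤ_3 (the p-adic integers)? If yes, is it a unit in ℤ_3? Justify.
x ∉ ℤ_3 (v_3(x) = -1 < 0)

ℤ_3 = {x ∈ ℚ_3 : v_3(x) ≥ 0} and ℤ_3^× = {x ∈ ℤ_3 : v_3(x) = 0}. Here v_3(71/30) = v_3(num) − v_3(den) = -1; compare against these criteria.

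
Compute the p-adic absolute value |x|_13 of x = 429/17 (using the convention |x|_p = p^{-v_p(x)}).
|429/17|_13 = 1/13

Step 1 — compute v_13(x) by factoring powers of 13 out of the numerator and denominator: v_13(429/17) = 1. Step 2 — apply |x|_p = p^{-v_p(x)} = 13^{-1} = 1/13.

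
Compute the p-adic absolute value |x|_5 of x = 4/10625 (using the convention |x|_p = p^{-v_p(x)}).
|4/10625|_5 = 625

Step 1 — compute v_5(x) by factoring powers of 5 out of the numerator and denominator: v_5(4/10625) = -4. Step 2 — apply |x|_p = p^{-v_p(x)} = 5^{4} = 625.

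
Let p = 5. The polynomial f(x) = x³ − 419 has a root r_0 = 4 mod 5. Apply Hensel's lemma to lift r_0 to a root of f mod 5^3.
r_2 = 114 (mod 125)

Hensel: r_{i+1} = r_i − f(r_i)/f′(r_i) mod 5^{i+2}, where f′(x) = 3x². Iterate:
  r_0 = 4 (mod 5)
  r_1 = 14 (mod 25)
  r_2 = 114 (mod 125)
Final: r = 114 with f(r) ≡ 0 mod 5^3.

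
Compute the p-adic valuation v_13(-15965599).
v_13(-15965599) = 5

v_13(n) is the largest exponent k such that 13^k divides n. Factor out: -15965599 = -13^5 · 43. (Sign doesn't affect v_p.) So v_13(-15965599) = 5.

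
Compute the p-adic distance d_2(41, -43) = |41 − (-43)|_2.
d_2(41, -43) = 1/4

Step 1 — x − y = 41 − (-43) = 84. Step 2 — v_2(84) = 2 (factor: 84 = (2^2 · 21); the sign does not affect v_p). Step 3 — |x − y|_2 = 2^{-2} = 1/4.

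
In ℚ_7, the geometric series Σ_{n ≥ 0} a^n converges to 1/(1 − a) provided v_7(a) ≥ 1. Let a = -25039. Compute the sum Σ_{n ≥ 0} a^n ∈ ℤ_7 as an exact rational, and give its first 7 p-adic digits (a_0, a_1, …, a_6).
Σ a^n = 1/(1 − a) = 1/25040;  first 7 digits = (1, 0, 0, 4, 3, 5, 1)

v_7(a) = 3 ≥ 1, so the series converges in ℤ_7 to 1/(1 − a) = 1/(1 − (-25039)) = 1/25040. Expand this rational in ℤ_7: compute digits iteratively via d_i = x_i mod 7, x_{i+1} = (x_i − d_i)/7. The first 7 digits are (1, 0, 0, 4, 3, 5, 1).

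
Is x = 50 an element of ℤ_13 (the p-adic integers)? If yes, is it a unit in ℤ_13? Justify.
x ∈ ℤ_13^× (unit); v_13(x) = 0

ℤ_13 = {x ∈ ℚ_13 : v_13(x) ≥ 0} and ℤ_13^× = {x ∈ ℤ_13 : v_13(x) = 0}. Here v_13(50) = v_13(num) − v_13(den) = 0; compare against these criteria.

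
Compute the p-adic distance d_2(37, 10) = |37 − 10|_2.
d_2(37, 10) = 1

Step 1 — x − y = 37 − 10 = 27. Step 2 — v_2(27) = 0 (factor: 27 = (2^0 · 27); the sign does not affect v_p). Step 3 — |x − y|_2 = 2^{0} = 1.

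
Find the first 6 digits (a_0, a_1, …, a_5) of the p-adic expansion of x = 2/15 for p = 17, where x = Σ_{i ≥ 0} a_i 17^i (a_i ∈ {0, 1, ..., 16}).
(a_0, …, a_5) = (16, 7, 12, 14, 15, 7)

v_17(2/15) = 0 (numerator and denominator both coprime to 17), so x ∈ ℤ_17^×. Compute digits iteratively via a_i = x_i mod 17, x_{i+1} = (x_i − a_i)/17, with x_0 = x:
  x_0 = 2/15;  a_0 = 16;  x_1 = (x_0 − 16)/17 = -14/15
  x_1 = -14/15;  a_1 = 7;  x_2 = (x_1 − 7)/17 = -7/15
  x_2 = -7/15;  a_2 = 12;  x_3 = (x_2 − 12)/17 = -11/15
  x_3 = -11/15;  a_3 = 14;  x_4 = (x_3 − 14)/17 = -13/15
  x_4 = -13/15;  a_4 = 15;  x_5 = (x_4 − 15)/17 = -14/15
  x_5 = -14/15;  a_5 = 7;  x_6 = (x_5 − 7)/17 = -7/15
Digits: (16, 7, 12, 14, 15, 7).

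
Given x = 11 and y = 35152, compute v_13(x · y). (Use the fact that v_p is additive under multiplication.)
v_13(386672) = 3

v_p(x) = 0 (factor: 11 = 13^0 · 11); v_p(y) = 3 (factor: 35152 = 13^3 · 16). Additivity: v_p(xy) = v_p(x) + v_p(y) = 0 + 3 = 3. (Direct check: xy = 386672 = 13^3 · (176).)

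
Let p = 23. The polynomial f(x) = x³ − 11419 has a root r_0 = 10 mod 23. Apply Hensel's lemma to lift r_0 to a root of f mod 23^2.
r_1 = 378 (mod 529)

Hensel: r_{i+1} = r_i − f(r_i)/f′(r_i) mod 23^{i+2}, where f′(x) = 3x². Iterate:
  r_0 = 10 (mod 23)
  r_1 = 378 (mod 529)
Final: r = 378 with f(r) ≡ 0 mod 23^2.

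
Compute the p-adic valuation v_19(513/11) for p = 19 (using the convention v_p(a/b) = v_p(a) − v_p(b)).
v_19(513/11) = 1

Factor powers of 19 from the numerator and denominator of the reduced fraction: 513 = 19^1 · 27 and 11 = 19^0 · 11. Apply v_p(a/b) = v_p(a) − v_p(b): v_19(513/11) = 1 − 0 = 1.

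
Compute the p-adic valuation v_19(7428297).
v_19(7428297) = 5

v_19(n) is the largest exponent k such that 19^k divides n. Factor out: 7428297 = 19^5 · 3. (Sign doesn't affect v_p.) So v_19(7428297) = 5.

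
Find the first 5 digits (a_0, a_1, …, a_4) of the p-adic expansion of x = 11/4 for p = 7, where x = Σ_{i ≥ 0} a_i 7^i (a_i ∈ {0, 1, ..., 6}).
(a_0, …, a_4) = (1, 2, 5, 1, 5)

v_7(11/4) = 0 (numerator and denominator both coprime to 7), so x ∈ ℤ_7^×. Compute digits iteratively via a_i = x_i mod 7, x_{i+1} = (x_i − a_i)/7, with x_0 = x:
  x_0 = 11/4;  a_0 = 1;  x_1 = (x_0 − 1)/7 = 1/4
  x_1 = 1/4;  a_1 = 2;  x_2 = (x_1 − 2)/7 = -1/4
  x_2 = -1/4;  a_2 = 5;  x_3 = (x_2 − 5)/7 = -3/4
  x_3 = -3/4;  a_3 = 1;  x_4 = (x_3 − 1)/7 = -1/4
  x_4 = -1/4;  a_4 = 5;  x_5 = (x_4 − 5)/7 = -3/4
Digits: (1, 2, 5, 1, 5).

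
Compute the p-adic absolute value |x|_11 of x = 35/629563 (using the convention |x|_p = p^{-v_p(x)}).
|35/629563|_11 = 14641

Step 1 — compute v_11(x) by factoring powers of 11 out of the numerator and denominator: v_11(35/629563) = -4. Step 2 — apply |x|_p = p^{-v_p(x)} = 11^{4} = 14641.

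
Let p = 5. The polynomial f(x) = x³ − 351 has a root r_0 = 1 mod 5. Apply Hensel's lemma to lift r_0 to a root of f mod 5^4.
r_3 = 326 (mod 625)

Hensel: r_{i+1} = r_i − f(r_i)/f′(r_i) mod 5^{i+2}, where f′(x) = 3x². Iterate:
  r_0 = 1 (mod 5)
  r_1 = 1 (mod 25)
  r_2 = 76 (mod 125)
  r_3 = 326 (mod 625)
Final: r = 326 with f(r) ≡ 0 mod 5^4.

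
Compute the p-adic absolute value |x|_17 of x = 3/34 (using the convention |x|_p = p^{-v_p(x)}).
|3/34|_17 = 17

Step 1 — compute v_17(x) by factoring powers of 17 out of the numerator and denominator: v_17(3/34) = -1. Step 2 — apply |x|_p = p^{-v_p(x)} = 17^{1} = 17.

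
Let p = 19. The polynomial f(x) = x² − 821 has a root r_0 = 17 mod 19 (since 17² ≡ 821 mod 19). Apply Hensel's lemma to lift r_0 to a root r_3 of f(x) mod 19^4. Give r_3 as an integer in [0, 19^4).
r_3 = 83636 (mod 130321)

Hensel's recurrence: r_{i+1} = r_i − f(r_i)·(f′(r_i))^{-1} mod 19^{i+2}, with f′(x) = 2x. Iterate:
  r_0 = 17 (mod 19)
  r_1 = 245 (mod 361)
  r_2 = 1328 (mod 6859)
  r_3 = 83636 (mod 130321)
Final: r_3 = 83636, and one checks f(r_3) ≡ 0 mod 19^4.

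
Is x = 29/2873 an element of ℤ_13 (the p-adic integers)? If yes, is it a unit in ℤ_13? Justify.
x ∉ ℤ_13 (v_13(x) = -2 < 0)

ℤ_13 = {x ∈ ℚ_13 : v_13(x) ≥ 0} and ℤ_13^× = {x ∈ ℤ_13 : v_13(x) = 0}. Here v_13(29/2873) = v_13(num) − v_13(den) = -2; compare against these criteria.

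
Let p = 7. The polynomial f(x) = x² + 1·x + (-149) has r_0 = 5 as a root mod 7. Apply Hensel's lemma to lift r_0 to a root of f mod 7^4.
r_3 = 2350 (mod 2401)

Hensel: r_{i+1} = r_i − f(r_i)·(f′(r_i))^{-1} mod 7^{i+2}, f′(x) = 2x + 1. Iterate:
  r_0 = 5 (mod 7)
  r_1 = 47 (mod 49)
  r_2 = 292 (mod 343)
  r_3 = 2350 (mod 2401)
Final: r = 2350 satisfies f(r) ≡ 0 mod 7^4.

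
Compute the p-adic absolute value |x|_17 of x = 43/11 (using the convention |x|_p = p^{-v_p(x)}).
|43/11|_17 = 1

Step 1 — compute v_17(x) by factoring powers of 17 out of the numerator and denominator: v_17(43/11) = 0. Step 2 — apply |x|_p = p^{-v_p(x)} = 17^{0} = 1.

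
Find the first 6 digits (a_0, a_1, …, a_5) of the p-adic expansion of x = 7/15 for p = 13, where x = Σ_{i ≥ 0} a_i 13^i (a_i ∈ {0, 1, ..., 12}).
(a_0, …, a_5) = (10, 1, 12, 6, 9, 1)

v_13(7/15) = 0 (numerator and denominator both coprime to 13), so x ∈ ℤ_13^×. Compute digits iteratively via a_i = x_i mod 13, x_{i+1} = (x_i − a_i)/13, with x_0 = x:
  x_0 = 7/15;  a_0 = 10;  x_1 = (x_0 − 10)/13 = -11/15
  x_1 = -11/15;  a_1 = 1;  x_2 = (x_1 − 1)/13 = -2/15
  x_2 = -2/15;  a_2 = 12;  x_3 = (x_2 − 12)/13 = -14/15
  x_3 = -14/15;  a_3 = 6;  x_4 = (x_3 − 6)/13 = -8/15
  x_4 = -8/15;  a_4 = 9;  x_5 = (x_4 − 9)/13 = -11/15
  x_5 = -11/15;  a_5 = 1;  x_6 = (x_5 − 1)/13 = -2/15
Digits: (10, 1, 12, 6, 9, 1).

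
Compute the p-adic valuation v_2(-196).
v_2(-196) = 2

v_2(n) is the largest exponent k such that 2^k divides n. Factor out: -196 = -2^2 · 49. (Sign doesn't affect v_p.) So v_2(-196) = 2.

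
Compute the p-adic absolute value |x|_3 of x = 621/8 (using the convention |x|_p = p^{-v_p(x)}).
|621/8|_3 = 1/27

Step 1 — compute v_3(x) by factoring powers of 3 out of the numerator and denominator: v_3(621/8) = 3. Step 2 — apply |x|_p = p^{-v_p(x)} = 3^{-3} = 1/27.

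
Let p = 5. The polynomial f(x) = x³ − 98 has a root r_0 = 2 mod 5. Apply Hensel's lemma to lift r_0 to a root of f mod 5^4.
r_3 = 372 (mod 625)

Hensel: r_{i+1} = r_i − f(r_i)/f′(r_i) mod 5^{i+2}, where f′(x) = 3x². Iterate:
  r_0 = 2 (mod 5)
  r_1 = 22 (mod 25)
  r_2 = 122 (mod 125)
  r_3 = 372 (mod 625)
Final: r = 372 with f(r) ≡ 0 mod 5^4.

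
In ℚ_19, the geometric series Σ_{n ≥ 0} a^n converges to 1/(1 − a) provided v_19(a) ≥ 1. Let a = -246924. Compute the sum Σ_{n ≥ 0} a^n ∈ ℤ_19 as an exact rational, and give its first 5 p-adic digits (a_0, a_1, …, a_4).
Σ a^n = 1/(1 − a) = 1/246925;  first 5 digits = (1, 0, 0, 2, 17)

v_19(a) = 3 ≥ 1, so the series converges in ℤ_19 to 1/(1 − a) = 1/(1 − (-246924)) = 1/246925. Expand this rational in ℤ_19: compute digits iteratively via d_i = x_i mod 19, x_{i+1} = (x_i − d_i)/19. The first 5 digits are (1, 0, 0, 2, 17).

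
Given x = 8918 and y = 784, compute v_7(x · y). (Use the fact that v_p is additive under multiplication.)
v_7(6991712) = 5

v_p(x) = 3 (factor: 8918 = 7^3 · 26); v_p(y) = 2 (factor: 784 = 7^2 · 16). Additivity: v_p(xy) = v_p(x) + v_p(y) = 3 + 2 = 5. (Direct check: xy = 6991712 = 7^5 · (416).)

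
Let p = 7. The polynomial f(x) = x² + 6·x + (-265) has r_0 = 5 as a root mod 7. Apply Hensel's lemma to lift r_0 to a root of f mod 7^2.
r_1 = 12 (mod 49)

Hensel: r_{i+1} = r_i − f(r_i)·(f′(r_i))^{-1} mod 7^{i+2}, f′(x) = 2x + 6. Iterate:
  r_0 = 5 (mod 7)
  r_1 = 12 (mod 49)
Final: r = 12 satisfies f(r) ≡ 0 mod 7^2.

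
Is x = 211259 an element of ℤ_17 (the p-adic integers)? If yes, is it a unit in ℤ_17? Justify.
x ∈ ℤ_17 but not a unit; v_17(x) = 3 > 0

ℤ_17 = {x ∈ ℚ_17 : v_17(x) ≥ 0} and ℤ_17^× = {x ∈ ℤ_17 : v_17(x) = 0}. Here v_17(211259) = v_17(num) − v_17(den) = 3; compare against these criteria.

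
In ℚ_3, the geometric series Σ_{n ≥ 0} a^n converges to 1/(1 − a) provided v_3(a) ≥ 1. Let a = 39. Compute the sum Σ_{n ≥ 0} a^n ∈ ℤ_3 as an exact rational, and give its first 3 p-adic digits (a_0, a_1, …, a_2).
Σ a^n = 1/(1 − a) = -1/38;  first 3 digits = (1, 1, 2)

v_3(a) = 1 ≥ 1, so the series converges in ℤ_3 to 1/(1 − a) = 1/(1 − 39) = -1/38. Expand this rational in ℤ_3: compute digits iteratively via d_i = x_i mod 3, x_{i+1} = (x_i − d_i)/3. The first 3 digits are (1, 1, 2).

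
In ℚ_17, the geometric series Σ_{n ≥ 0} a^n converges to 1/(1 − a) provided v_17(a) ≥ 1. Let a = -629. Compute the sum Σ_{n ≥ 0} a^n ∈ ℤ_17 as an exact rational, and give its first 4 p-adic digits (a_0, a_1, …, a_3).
Σ a^n = 1/(1 − a) = 1/630;  first 4 digits = (1, 14, 6, 2)

v_17(a) = 1 ≥ 1, so the series converges in ℤ_17 to 1/(1 − a) = 1/(1 − (-629)) = 1/630. Expand this rational in ℤ_17: compute digits iteratively via d_i = x_i mod 17, x_{i+1} = (x_i − d_i)/17. The first 4 digits are (1, 14, 6, 2).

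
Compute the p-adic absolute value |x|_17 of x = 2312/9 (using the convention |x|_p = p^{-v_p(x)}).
|2312/9|_17 = 1/289

Step 1 — compute v_17(x) by factoring powers of 17 out of the numerator and denominator: v_17(2312/9) = 2. Step 2 — apply |x|_p = p^{-v_p(x)} = 17^{-2} = 1/289.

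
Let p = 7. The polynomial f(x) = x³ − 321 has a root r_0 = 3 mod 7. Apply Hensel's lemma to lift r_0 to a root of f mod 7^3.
r_2 = 52 (mod 343)

Hensel: r_{i+1} = r_i − f(r_i)/f′(r_i) mod 7^{i+2}, where f′(x) = 3x². Iterate:
  r_0 = 3 (mod 7)
  r_1 = 3 (mod 49)
  r_2 = 52 (mod 343)
Final: r = 52 with f(r) ≡ 0 mod 7^3.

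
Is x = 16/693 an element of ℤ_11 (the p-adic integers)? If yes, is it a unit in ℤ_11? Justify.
x ∉ ℤ_11 (v_11(x) = -1 < 0)

ℤ_11 = {x ∈ ℚ_11 : v_11(x) ≥ 0} and ℤ_11^× = {x ∈ ℤ_11 : v_11(x) = 0}. Here v_11(16/693) = v_11(num) − v_11(den) = -1; compare against these criteria.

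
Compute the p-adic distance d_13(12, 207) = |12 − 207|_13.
d_13(12, 207) = 1/13

Step 1 — x − y = 12 − 207 = -195. Step 2 — v_13(-195) = 1 (factor: -195 = −(13^1 · 15); the sign does not affect v_p). Step 3 — |x − y|_13 = 13^{-1} = 1/13.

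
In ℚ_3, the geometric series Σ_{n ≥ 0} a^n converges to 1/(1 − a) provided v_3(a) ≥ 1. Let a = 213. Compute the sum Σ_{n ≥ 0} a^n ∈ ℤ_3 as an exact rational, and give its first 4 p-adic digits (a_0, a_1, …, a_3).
Σ a^n = 1/(1 − a) = -1/212;  first 4 digits = (1, 2, 0, 1)

v_3(a) = 1 ≥ 1, so the series converges in ℤ_3 to 1/(1 − a) = 1/(1 − 213) = -1/212. Expand this rational in ℤ_3: compute digits iteratively via d_i = x_i mod 3, x_{i+1} = (x_i − d_i)/3. The first 4 digits are (1, 2, 0, 1).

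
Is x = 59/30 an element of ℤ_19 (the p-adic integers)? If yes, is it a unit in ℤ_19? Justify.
x ∈ ℤ_19^× (unit); v_19(x) = 0

ℤ_19 = {x ∈ ℚ_19 : v_19(x) ≥ 0} and ℤ_19^× = {x ∈ ℤ_19 : v_19(x) = 0}. Here v_19(59/30) = v_19(num) − v_19(den) = 0; compare against these criteria.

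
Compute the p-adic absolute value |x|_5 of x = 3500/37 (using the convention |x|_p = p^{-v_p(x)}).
|3500/37|_5 = 1/125

Step 1 — compute v_5(x) by factoring powers of 5 out of the numerator and denominator: v_5(3500/37) = 3. Step 2 — apply |x|_p = p^{-v_p(x)} = 5^{-3} = 1/125.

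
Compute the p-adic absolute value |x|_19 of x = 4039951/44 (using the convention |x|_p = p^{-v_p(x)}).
|4039951/44|_19 = 1/130321

Step 1 — compute v_19(x) by factoring powers of 19 out of the numerator and denominator: v_19(4039951/44) = 4. Step 2 — apply |x|_p = p^{-v_p(x)} = 19^{-4} = 1/130321.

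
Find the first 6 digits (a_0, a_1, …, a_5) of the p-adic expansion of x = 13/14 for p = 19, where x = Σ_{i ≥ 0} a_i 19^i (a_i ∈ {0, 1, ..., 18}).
(a_0, …, a_5) = (5, 12, 17, 14, 6, 1)

v_19(13/14) = 0 (numerator and denominator both coprime to 19), so x ∈ ℤ_19^×. Compute digits iteratively via a_i = x_i mod 19, x_{i+1} = (x_i − a_i)/19, with x_0 = x:
  x_0 = 13/14;  a_0 = 5;  x_1 = (x_0 − 5)/19 = -3/14
  x_1 = -3/14;  a_1 = 12;  x_2 = (x_1 − 12)/19 = -9/14
  x_2 = -9/14;  a_2 = 17;  x_3 = (x_2 − 17)/19 = -13/14
  x_3 = -13/14;  a_3 = 14;  x_4 = (x_3 − 14)/19 = -11/14
  x_4 = -11/14;  a_4 = 6;  x_5 = (x_4 − 6)/19 = -5/14
  x_5 = -5/14;  a_5 = 1;  x_6 = (x_5 − 1)/19 = -1/14
Digits: (5, 12, 17, 14, 6, 1).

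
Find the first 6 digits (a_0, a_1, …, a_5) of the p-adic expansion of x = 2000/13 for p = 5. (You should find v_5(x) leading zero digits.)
(a_0, …, a_5) = (0, 0, 0, 2, 1, 4)

v_5(2000/13) = 3, so a_0 = ... = a_2 = 0. Factor out: x = 5^3 · u with u = 16/13 a unit in ℤ_5. Expand u iteratively via a_{v+i} = u_i mod 5, u_{i+1} = (u_i − a_{v+i})/5:
  u_0 = 16/13;  a_3 = 2;  u_1 = (u_0 − 2)/5 = -2/13
  u_1 = -2/13;  a_4 = 1;  u_2 = (u_1 − 1)/5 = -3/13
  u_2 = -3/13;  a_5 = 4;  u_3 = (u_2 − 4)/5 = -11/13
Digits: (0, 0, 0, 2, 1, 4).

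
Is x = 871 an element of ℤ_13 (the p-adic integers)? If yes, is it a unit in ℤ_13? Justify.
x ∈ ℤ_13 but not a unit; v_13(x) = 1 > 0

ℤ_13 = {x ∈ ℚ_13 : v_13(x) ≥ 0} and ℤ_13^× = {x ∈ ℤ_13 : v_13(x) = 0}. Here v_13(871) = v_13(num) − v_13(den) = 1; compare against these criteria.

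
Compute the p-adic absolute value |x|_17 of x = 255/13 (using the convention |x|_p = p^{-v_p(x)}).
|255/13|_17 = 1/17

Step 1 — compute v_17(x) by factoring powers of 17 out of the numerator and denominator: v_17(255/13) = 1. Step 2 — apply |x|_p = p^{-v_p(x)} = 17^{-1} = 1/17.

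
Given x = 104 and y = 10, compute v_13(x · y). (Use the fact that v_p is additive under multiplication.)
v_13(1040) = 1

v_p(x) = 1 (factor: 104 = 13^1 · 8); v_p(y) = 0 (factor: 10 = 13^0 · 10). Additivity: v_p(xy) = v_p(x) + v_p(y) = 1 + 0 = 1. (Direct check: xy = 1040 = 13^1 · (80).)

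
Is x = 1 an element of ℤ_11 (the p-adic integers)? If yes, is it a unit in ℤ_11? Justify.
x ∈ ℤ_11^× (unit); v_11(x) = 0

ℤ_11 = {x ∈ ℚ_11 : v_11(x) ≥ 0} and ℤ_11^× = {x ∈ ℤ_11 : v_11(x) = 0}. Here v_11(1) = v_11(num) − v_11(den) = 0; compare against these criteria.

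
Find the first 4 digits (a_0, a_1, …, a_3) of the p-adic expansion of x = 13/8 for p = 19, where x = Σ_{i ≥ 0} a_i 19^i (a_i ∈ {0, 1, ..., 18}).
(a_0, …, a_3) = (4, 7, 2, 7)

v_19(13/8) = 0 (numerator and denominator both coprime to 19), so x ∈ ℤ_19^×. Compute digits iteratively via a_i = x_i mod 19, x_{i+1} = (x_i − a_i)/19, with x_0 = x:
  x_0 = 13/8;  a_0 = 4;  x_1 = (x_0 − 4)/19 = -1/8
  x_1 = -1/8;  a_1 = 7;  x_2 = (x_1 − 7)/19 = -3/8
  x_2 = -3/8;  a_2 = 2;  x_3 = (x_2 − 2)/19 = -1/8
  x_3 = -1/8;  a_3 = 7;  x_4 = (x_3 − 7)/19 = -3/8
Digits: (4, 7, 2, 7).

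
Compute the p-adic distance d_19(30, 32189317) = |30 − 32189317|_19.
d_19(30, 32189317) = 1/2476099

Step 1 — x − y = 30 − 32189317 = -32189287. Step 2 — v_19(-32189287) = 5 (factor: -32189287 = −(19^5 · 13); the sign does not affect v_p). Step 3 — |x − y|_19 = 19^{-5} = 1/2476099.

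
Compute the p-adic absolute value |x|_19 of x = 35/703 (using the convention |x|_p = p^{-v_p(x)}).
|35/703|_19 = 19

Step 1 — compute v_19(x) by factoring powers of 19 out of the numerator and denominator: v_19(35/703) = -1. Step 2 — apply |x|_p = p^{-v_p(x)} = 19^{1} = 19.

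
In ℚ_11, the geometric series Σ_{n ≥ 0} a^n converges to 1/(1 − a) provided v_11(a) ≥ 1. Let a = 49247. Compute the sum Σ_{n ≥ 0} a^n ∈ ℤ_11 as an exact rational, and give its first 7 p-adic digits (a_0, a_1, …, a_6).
Σ a^n = 1/(1 − a) = -1/49246;  first 7 digits = (1, 0, 0, 4, 3, 0, 5)

v_11(a) = 3 ≥ 1, so the series converges in ℤ_11 to 1/(1 − a) = 1/(1 − 49247) = -1/49246. Expand this rational in ℤ_11: compute digits iteratively via d_i = x_i mod 11, x_{i+1} = (x_i − d_i)/11. The first 7 digits are (1, 0, 0, 4, 3, 0, 5).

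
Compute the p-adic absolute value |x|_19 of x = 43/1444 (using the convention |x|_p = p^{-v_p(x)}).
|43/1444|_19 = 361

Step 1 — compute v_19(x) by factoring powers of 19 out of the numerator and denominator: v_19(43/1444) = -2. Step 2 — apply |x|_p = p^{-v_p(x)} = 19^{2} = 361.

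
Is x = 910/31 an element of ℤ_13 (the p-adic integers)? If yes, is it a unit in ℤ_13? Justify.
x ∈ ℤ_13 but not a unit; v_13(x) = 1 > 0

ℤ_13 = {x ∈ ℚ_13 : v_13(x) ≥ 0} and ℤ_13^× = {x ∈ ℤ_13 : v_13(x) = 0}. Here v_13(910/31) = v_13(num) − v_13(den) = 1; compare against these criteria.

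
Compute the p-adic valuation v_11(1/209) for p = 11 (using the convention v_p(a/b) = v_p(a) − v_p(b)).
v_11(1/209) = -1

Factor powers of 11 from the numerator and denominator of the reduced fraction: 1 = 11^0 · 1 and 209 = 11^1 · 19. Apply v_p(a/b) = v_p(a) − v_p(b): v_11(1/209) = 0 − 1 = -1.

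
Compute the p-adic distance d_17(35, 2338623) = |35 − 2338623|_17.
d_17(35, 2338623) = 1/83521

Step 1 — x − y = 35 − 2338623 = -2338588. Step 2 — v_17(-2338588) = 4 (factor: -2338588 = −(17^4 · 28); the sign does not affect v_p). Step 3 — |x − y|_17 = 17^{-4} = 1/83521.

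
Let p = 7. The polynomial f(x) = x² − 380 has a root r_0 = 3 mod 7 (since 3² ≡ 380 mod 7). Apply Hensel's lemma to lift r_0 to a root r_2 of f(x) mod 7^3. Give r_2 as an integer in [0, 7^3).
r_2 = 220 (mod 343)

Hensel's recurrence: r_{i+1} = r_i − f(r_i)·(f′(r_i))^{-1} mod 7^{i+2}, with f′(x) = 2x. Iterate:
  r_0 = 3 (mod 7)
  r_1 = 24 (mod 49)
  r_2 = 220 (mod 343)
Final: r_2 = 220, and one checks f(r_2) ≡ 0 mod 7^3.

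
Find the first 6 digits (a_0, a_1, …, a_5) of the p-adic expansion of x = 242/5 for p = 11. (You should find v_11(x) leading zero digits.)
(a_0, …, a_5) = (0, 0, 7, 6, 6, 6)

v_11(242/5) = 2, so a_0 = ... = a_1 = 0. Factor out: x = 11^2 · u with u = 2/5 a unit in ℤ_11. Expand u iteratively via a_{v+i} = u_i mod 11, u_{i+1} = (u_i − a_{v+i})/11:
  u_0 = 2/5;  a_2 = 7;  u_1 = (u_0 − 7)/11 = -3/5
  u_1 = -3/5;  a_3 = 6;  u_2 = (u_1 − 6)/11 = -3/5
  u_2 = -3/5;  a_4 = 6;  u_3 = (u_2 − 6)/11 = -3/5
  u_3 = -3/5;  a_5 = 6;  u_4 = (u_3 − 6)/11 = -3/5
Digits: (0, 0, 7, 6, 6, 6).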